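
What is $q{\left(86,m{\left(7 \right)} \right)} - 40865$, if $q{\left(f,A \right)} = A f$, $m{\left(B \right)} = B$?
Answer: $-40263$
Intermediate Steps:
$q{\left(86,m{\left(7 \right)} \right)} - 40865 = 7 \cdot 86 - 40865 = 602 - 40865 = -40263$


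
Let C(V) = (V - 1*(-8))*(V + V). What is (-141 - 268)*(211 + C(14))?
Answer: -338243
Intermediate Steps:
C(V) = 2*V*(8 + V) (C(V) = (V + 8)*(2*V) = (8 + V)*(2*V) = 2*V*(8 + V))
(-141 - 268)*(211 + C(14)) = (-141 - 268)*(211 + 2*14*(8 + 14)) = -409*(211 + 2*14*22) = -409*(211 + 616) = -409*827 = -338243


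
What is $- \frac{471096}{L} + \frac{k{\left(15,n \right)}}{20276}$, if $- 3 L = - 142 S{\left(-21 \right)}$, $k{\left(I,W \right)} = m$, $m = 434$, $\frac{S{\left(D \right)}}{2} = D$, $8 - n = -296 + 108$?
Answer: $\frac{1194100661}{5038586} \approx 236.99$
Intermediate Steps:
$n = 196$ ($n = 8 - \left(-296 + 108\right) = 8 - -188 = 8 + 188 = 196$)
$S{\left(D \right)} = 2 D$
$k{\left(I,W \right)} = 434$
$L = -1988$ ($L = - \frac{\left(-142\right) 2 \left(-21\right)}{3} = - \frac{\left(-142\right) \left(-42\right)}{3} = \left(- \frac{1}{3}\right) 5964 = -1988$)
$- \frac{471096}{L} + \frac{k{\left(15,n \right)}}{20276} = - \frac{471096}{-1988} + \frac{434}{20276} = \left(-471096\right) \left(- \frac{1}{1988}\right) + 434 \cdot \frac{1}{20276} = \frac{117774}{497} + \frac{217}{10138} = \frac{1194100661}{5038586}$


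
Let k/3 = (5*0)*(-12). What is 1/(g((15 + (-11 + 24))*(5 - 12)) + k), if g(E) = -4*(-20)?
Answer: 1/80 ≈ 0.012500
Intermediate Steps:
k = 0 (k = 3*((5*0)*(-12)) = 3*(0*(-12)) = 3*0 = 0)
g(E) = 80
1/(g((15 + (-11 + 24))*(5 - 12)) + k) = 1/(80 + 0) = 1/80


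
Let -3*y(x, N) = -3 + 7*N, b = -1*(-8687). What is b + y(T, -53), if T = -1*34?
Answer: 26435/3 ≈ 8811.7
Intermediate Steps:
T = -34
b = 8687
y(x, N) = 1 - 7*N/3 (y(x, N) = -(-3 + 7*N)/3 = 1 - 7*N/3)
b + y(T, -53) = 8687 + (1 - 7/3*(-53)) = 8687 + (1 + 371/3) = 8687 + 374/3 = 26435/3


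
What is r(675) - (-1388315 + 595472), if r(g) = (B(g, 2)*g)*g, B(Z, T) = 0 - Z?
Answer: -306754032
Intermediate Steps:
B(Z, T) = -Z
r(g) = -g³ (r(g) = ((-g)*g)*g = (-g²)*g = -g³)
r(675) - (-1388315 + 595472) = -1*675³ - (-1388315 + 595472) = -1*307546875 - 1*(-792843) = -307546875 + 792843 = -306754032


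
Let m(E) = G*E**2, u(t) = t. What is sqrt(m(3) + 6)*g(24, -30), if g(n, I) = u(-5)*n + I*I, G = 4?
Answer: 780*sqrt(42) ≈ 5055.0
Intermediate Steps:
g(n, I) = I**2 - 5*n (g(n, I) = -5*n + I*I = -5*n + I**2 = I**2 - 5*n)
m(E) = 4*E**2
sqrt(m(3) + 6)*g(24, -30) = sqrt(4*3**2 + 6)*((-30)**2 - 5*24) = sqrt(4*9 + 6)*(900 - 120) = sqrt(36 + 6)*780 = sqrt(42)*780 = 780*sqrt(42)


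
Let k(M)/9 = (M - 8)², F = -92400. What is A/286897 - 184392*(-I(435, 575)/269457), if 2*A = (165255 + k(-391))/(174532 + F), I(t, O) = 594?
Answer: 16544070161602386/40700831087363 ≈ 406.48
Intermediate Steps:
k(M) = 9*(-8 + M)² (k(M) = 9*(M - 8)² = 9*(-8 + M)²)
A = 199758/20533 (A = ((165255 + 9*(-8 - 391)²)/(174532 - 92400))/2 = ((165255 + 9*(-399)²)/82132)/2 = ((165255 + 9*159201)*(1/82132))/2 = ((165255 + 1432809)*(1/82132))/2 = (1598064*(1/82132))/2 = (½)*(399516/20533) = 199758/20533 ≈ 9.7286)
A/286897 - 184392*(-I(435, 575)/269457) = (199758/20533)/286897 - 184392/((-269457/594)) = (199758/20533)*(1/286897) - 184392/((-269457*1/594)) = 15366/453142777 - 184392/(-89819/198) = 15366/453142777 - 184392*(-198/89819) = 15366/453142777 + 36509616/89819 = 16544070161602386/40700831087363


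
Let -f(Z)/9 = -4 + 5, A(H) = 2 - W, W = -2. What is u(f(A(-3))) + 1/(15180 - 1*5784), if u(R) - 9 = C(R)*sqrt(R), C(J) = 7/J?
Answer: 84565/9396 - 7*I/3 ≈ 9.0001 - 2.3333*I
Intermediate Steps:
A(H) = 4 (A(H) = 2 - 1*(-2) = 2 + 2 = 4)
f(Z) = -9 (f(Z) = -9*(-4 + 5) = -9*1 = -9)
u(R) = 9 + 7/sqrt(R) (u(R) = 9 + (7/R)*sqrt(R) = 9 + 7/sqrt(R))
u(f(A(-3))) + 1/(15180 - 1*5784) = (9 + 7/sqrt(-9)) + 1/(15180 - 1*5784) = (9 + 7*(-I/3)) + 1/(15180 - 5784) = (9 - 7*I/3) + 1/9396 = 84565/9396 - 7*I/3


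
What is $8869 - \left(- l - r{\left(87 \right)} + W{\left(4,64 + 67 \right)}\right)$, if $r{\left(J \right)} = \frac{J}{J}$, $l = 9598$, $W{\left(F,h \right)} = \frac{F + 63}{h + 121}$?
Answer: $\frac{4653869}{252} \approx 18468.0$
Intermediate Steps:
$W{\left(F,h \right)} = \frac{63 + F}{121 + h}$
$r{\left(J \right)} = 1$
$8869 - \left(- l - r{\left(87 \right)} + W{\left(4,64 + 67 \right)}\right) = 8869 + \left(\left(9598 + 1\right) - \frac{63 + 4}{121 + \left(64 + 67\right)}\right) = 8869 + \left(9599 - \frac{1}{121 + 131} \cdot 67\right) = 8869 + \left(9599 - \frac{1}{252} \cdot 67\right) = 8869 + \left(9599 - \frac{67}{252}\right) = 8869 + \frac{2418881}{252} = \frac{4653869}{252}$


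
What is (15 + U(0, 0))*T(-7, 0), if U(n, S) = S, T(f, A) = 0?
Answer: 0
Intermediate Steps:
(15 + U(0, 0))*T(-7, 0) = (15 + 0)*0 = 15*0 = 0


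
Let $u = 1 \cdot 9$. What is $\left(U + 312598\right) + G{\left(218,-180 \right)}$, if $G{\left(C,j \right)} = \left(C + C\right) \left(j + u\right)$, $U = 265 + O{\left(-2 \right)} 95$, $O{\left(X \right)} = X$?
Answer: $238117$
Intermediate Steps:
$u = 9$
$U = 75$ ($U = 265 - 190 = 75$)
$G{\left(C,j \right)} = 2 C \left(9 + j\right)$ ($G{\left(C,j \right)} = \left(C + C\right) \left(j + 9\right) = 2 C \left(9 + j\right)$)
$\left(U + 312598\right) + G{\left(218,-180 \right)} = \left(75 + 312598\right) + 2 \cdot 218 \left(9 - 180\right) = 312673 + 2 \cdot 218 \left(-171\right) = 312673 - 74556 = 238117$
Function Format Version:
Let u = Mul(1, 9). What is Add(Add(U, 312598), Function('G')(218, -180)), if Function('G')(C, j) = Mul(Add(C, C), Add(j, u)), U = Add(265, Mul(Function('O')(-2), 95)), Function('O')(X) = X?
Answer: 238117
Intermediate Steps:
u = 9
U = 75 (U = Add(265, Mul(-2, 95)) = Add(265, -190) = 75)
Function('G')(C, j) = Mul(2, C, Add(9, j)) (Function('G')(C, j) = Mul(Add(C, C), Add(j, 9)) = Mul(Mul(2, C), Add(9, j)) = Mul(2, C, Add(9, j)))
Add(Add(U, 312598), Function('G')(218, -180)) = Add(Add(75, 312598), Mul(2, 218, Add(9, -180))) = Add(312673, Mul(2, 218, -171)) = Add(312673, -74556) = 238117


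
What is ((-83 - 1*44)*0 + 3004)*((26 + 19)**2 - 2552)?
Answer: -1583108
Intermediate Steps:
((-83 - 1*44)*0 + 3004)*((26 + 19)**2 - 2552) = ((-83 - 44)*0 + 3004)*(45**2 - 2552) = (-127*0 + 3004)*(2025 - 2552) = (0 + 3004)*(-527) = 3004*(-527) = -1583108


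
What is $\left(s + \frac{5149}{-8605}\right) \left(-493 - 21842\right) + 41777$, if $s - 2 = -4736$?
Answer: $\frac{182062923490}{1721} \approx 1.0579 \cdot 10^{8}$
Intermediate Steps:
$s = -4734$ ($s = 2 - 4736 = -4734$)
$\left(s + \frac{5149}{-8605}\right) \left(-493 - 21842\right) + 41777 = \left(-4734 + \frac{5149}{-8605}\right) \left(-493 - 21842\right) + 41777 = \left(-4734 + 5149 \left(- \frac{1}{8605}\right)\right) \left(-22335\right) + 41777 = \left(-4734 - \frac{5149}{8605}\right) \left(-22335\right) + 41777 = \left(- \frac{40741219}{8605}\right) \left(-22335\right) + 41777 = \frac{181991025273}{1721} + 41777 = \frac{182062923490}{1721}$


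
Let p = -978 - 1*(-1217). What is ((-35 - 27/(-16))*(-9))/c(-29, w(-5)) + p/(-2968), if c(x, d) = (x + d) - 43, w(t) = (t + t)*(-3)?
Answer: -85703/11872 ≈ -7.2189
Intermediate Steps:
w(t) = -6*t (w(t) = (2*t)*(-3) = -6*t)
c(x, d) = -43 + d + x (c(x, d) = (d + x) - 43 = -43 + d + x)
p = 239 (p = -978 + 1217 = 239)
((-35 - 27/(-16))*(-9))/c(-29, w(-5)) + p/(-2968) = ((-35 - 27/(-16))*(-9))/(-43 - 6*(-5) - 29) + 239/(-2968) = ((-35 - 27*(-1/16))*(-9))/(-43 + 30 - 29) + 239*(-1/2968) = ((-35 + 27/16)*(-9))/(-42) - 239/2968 = -533/16*(-9)*(-1/42) - 239/2968 = (4797/16)*(-1/42) - 239/2968 = -1599/224 - 239/2968 = -85703/11872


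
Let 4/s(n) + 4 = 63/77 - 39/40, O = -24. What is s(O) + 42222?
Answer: 77222278/1829 ≈ 42221.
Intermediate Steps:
s(n) = -1760/1829 (s(n) = 4/(-4 + (63/77 - 39/40)) = 4/(-4 + (63*(1/77) - 39*1/40)) = 4/(-4 + (9/11 - 39/40)) = 4/(-4 - 69/440) = 4/(-1829/440) = 4*(-440/1829) = -1760/1829)
s(O) + 42222 = -1760/1829 + 42222 = 77222278/1829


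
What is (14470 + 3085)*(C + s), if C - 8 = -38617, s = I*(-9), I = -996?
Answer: -520417975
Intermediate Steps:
s = 8964 (s = -996*(-9) = 8964)
C = -38609 (C = 8 - 38617 = -38609)
(14470 + 3085)*(C + s) = (14470 + 3085)*(-38609 + 8964) = 17555*(-29645) = -520417975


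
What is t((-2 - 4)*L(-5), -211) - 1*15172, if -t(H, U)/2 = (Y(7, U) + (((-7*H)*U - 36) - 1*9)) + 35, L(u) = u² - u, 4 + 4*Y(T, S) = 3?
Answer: 1033137/2 ≈ 5.1657e+5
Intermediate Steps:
Y(T, S) = -¼ (Y(T, S) = -1 + (¼)*3 = -1 + ¾ = -¼)
t(H, U) = 41/2 + 14*H*U (t(H, U) = -2*((-¼ + (((-7*H)*U - 36) - 1*9)) + 35) = -2*((-¼ + ((-7*H*U - 36) - 9)) + 35) = -2*((-¼ + ((-36 - 7*H*U) - 9)) + 35) = -2*((-¼ + (-45 - 7*H*U)) + 35) = -2*((-181/4 - 7*H*U) + 35) = -2*(-41/4 - 7*H*U) = 41/2 + 14*H*U)
t((-2 - 4)*L(-5), -211) - 1*15172 = (41/2 + 14*((-2 - 4)*(-5*(-1 - 5)))*(-211)) - 1*15172 = (41/2 + 14*(-(-30)*(-6))*(-211)) - 15172 = (41/2 + 14*(-6*30)*(-211)) - 15172 = (41/2 + 14*(-180)*(-211)) - 15172 = (41/2 + 531720) - 15172 = 1063481/2 - 15172 = 1033137/2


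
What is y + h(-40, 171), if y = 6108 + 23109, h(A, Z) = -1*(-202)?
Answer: 29419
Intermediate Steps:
h(A, Z) = 202
y = 29217
y + h(-40, 171) = 29217 + 202 = 29419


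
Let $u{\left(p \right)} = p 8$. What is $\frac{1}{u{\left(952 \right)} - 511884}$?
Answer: $- \frac{1}{504268} \approx -1.9831 \cdot 10^{-6}$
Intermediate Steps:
$u{\left(p \right)} = 8 p$
$\frac{1}{u{\left(952 \right)} - 511884} = \frac{1}{8 \cdot 952 - 511884} = \frac{1}{7616 - 511884} = \frac{1}{-504268} = - \frac{1}{504268}$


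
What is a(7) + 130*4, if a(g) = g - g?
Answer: 520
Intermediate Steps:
a(g) = 0
a(7) + 130*4 = 0 + 130*4 = 0 + 520 = 520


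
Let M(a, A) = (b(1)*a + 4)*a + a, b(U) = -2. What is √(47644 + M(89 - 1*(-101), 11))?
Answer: I*√23606 ≈ 153.64*I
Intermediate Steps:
M(a, A) = a + a*(4 - 2*a) (M(a, A) = (-2*a + 4)*a + a = (4 - 2*a)*a + a = a*(4 - 2*a) + a = a + a*(4 - 2*a))
√(47644 + M(89 - 1*(-101), 11)) = √(47644 + (89 - 1*(-101))*(5 - 2*(89 - 1*(-101)))) = √(47644 + (89 + 101)*(5 - 2*(89 + 101))) = √(47644 + 190*(5 - 2*190)) = √(47644 + 190*(5 - 380)) = √(47644 + 190*(-375)) = √(47644 - 71250) = √(-23606) = I*√23606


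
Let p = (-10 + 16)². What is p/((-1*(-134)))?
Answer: 18/67 ≈ 0.26866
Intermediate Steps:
p = 36 (p = 6² = 36)
p/((-1*(-134))) = 36/((-1*(-134))) = 36/134 = 36*(1/134) = 18/67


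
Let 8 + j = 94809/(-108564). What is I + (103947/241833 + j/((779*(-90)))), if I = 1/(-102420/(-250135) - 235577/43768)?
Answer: 509681458852071752752019/2226965907410499846881160 ≈ 0.22887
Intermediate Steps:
j = -321107/36188 (j = -8 + 94809/(-108564) = -8 + 94809*(-1/108564) = -8 - 31603/36188 = -321107/36188 ≈ -8.8733)
I = -2189581736/10888666867 (I = 1/(-102420*(-1/250135) - 235577*1/43768) = 1/(20484/50027 - 235577/43768) = 1/(-10888666867/2189581736) = -2189581736/10888666867 ≈ -0.20109)
I + (103947/241833 + j/((779*(-90)))) = -2189581736/10888666867 + (103947/241833 - 321107/(36188*(779*(-90)))) = -2189581736/10888666867 + (103947*(1/241833) - 321107/36188/(-70110)) = -2189581736/10888666867 + (34649/80611 - 321107/36188*(-1/70110)) = -2189581736/10888666867 + (34649/80611 + 321107/2537140680) = -2189581736/10888666867 + 87935272177697/204521447355480 = 509681458852071752752019/2226965907410499846881160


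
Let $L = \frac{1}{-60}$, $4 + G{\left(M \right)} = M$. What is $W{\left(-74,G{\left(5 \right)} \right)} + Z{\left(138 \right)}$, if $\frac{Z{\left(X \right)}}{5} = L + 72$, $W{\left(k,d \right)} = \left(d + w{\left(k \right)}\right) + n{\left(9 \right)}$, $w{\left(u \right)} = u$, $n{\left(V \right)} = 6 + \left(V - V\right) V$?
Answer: $\frac{3515}{12} \approx 292.92$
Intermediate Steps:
$G{\left(M \right)} = -4 + M$
$n{\left(V \right)} = 6$ ($n{\left(V \right)} = 6 + 0 V = 6 + 0 = 6$)
$L = - \frac{1}{60} \approx -0.016667$
$W{\left(k,d \right)} = 6 + d + k$ ($W{\left(k,d \right)} = \left(d + k\right) + 6 = 6 + d + k$)
$Z{\left(X \right)} = \frac{4319}{12}$ ($Z{\left(X \right)} = 5 \left(- \frac{1}{60} + 72\right) = 5 \cdot \frac{4319}{60} = \frac{4319}{12}$)
$W{\left(-74,G{\left(5 \right)} \right)} + Z{\left(138 \right)} = \left(6 + \left(-4 + 5\right) - 74\right) + \frac{4319}{12} = \left(6 + 1 - 74\right) + \frac{4319}{12} = -67 + \frac{4319}{12} = \frac{3515}{12}$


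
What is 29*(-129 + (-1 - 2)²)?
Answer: -3480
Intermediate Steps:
29*(-129 + (-1 - 2)²) = 29*(-129 + (-3)²) = 29*(-129 + 9) = 29*(-120) = -3480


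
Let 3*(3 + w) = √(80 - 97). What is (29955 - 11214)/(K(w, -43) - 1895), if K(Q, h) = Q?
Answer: -320133762/32421653 - 56223*I*√17/32421653 ≈ -9.8741 - 0.00715*I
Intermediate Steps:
w = -3 + I*√17/3 (w = -3 + √(80 - 97)/3 = -3 + √(-17)/3 = -3 + (I*√17)/3 = -3 + I*√17/3 ≈ -3.0 + 1.3744*I)
(29955 - 11214)/(K(w, -43) - 1895) = (29955 - 11214)/((-3 + I*√17/3) - 1895) = 18741/(-1898 + I*√17/3)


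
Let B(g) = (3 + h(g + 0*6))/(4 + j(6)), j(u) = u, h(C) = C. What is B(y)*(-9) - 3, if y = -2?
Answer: -39/10 ≈ -3.9000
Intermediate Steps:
B(g) = 3/10 + g/10 (B(g) = (3 + (g + 0*6))/(4 + 6) = (3 + (g + 0))/10 = (3 + g)*(⅒) = 3/10 + g/10)
B(y)*(-9) - 3 = (3/10 + (⅒)*(-2))*(-9) - 3 = (3/10 - ⅕)*(-9) - 3 = (⅒)*(-9) - 3 = -9/10 - 3 = -39/10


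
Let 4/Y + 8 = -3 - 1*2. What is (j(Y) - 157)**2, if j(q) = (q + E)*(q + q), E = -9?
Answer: 653569225/28561 ≈ 22883.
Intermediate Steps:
Y = -4/13 (Y = 4/(-8 + (-3 - 1*2)) = 4/(-8 + (-3 - 2)) = 4/(-8 - 5) = 4/(-13) = 4*(-1/13) = -4/13 ≈ -0.30769)
j(q) = 2*q*(-9 + q) (j(q) = (q - 9)*(q + q) = (-9 + q)*(2*q) = 2*q*(-9 + q))
(j(Y) - 157)**2 = (2*(-4/13)*(-9 - 4/13) - 157)**2 = (2*(-4/13)*(-121/13) - 157)**2 = (968/169 - 157)**2 = (-25565/169)**2 = 653569225/28561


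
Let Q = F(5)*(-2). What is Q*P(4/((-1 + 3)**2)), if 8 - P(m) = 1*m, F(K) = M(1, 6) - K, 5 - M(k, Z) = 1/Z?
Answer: 7/3 ≈ 2.3333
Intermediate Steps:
M(k, Z) = 5 - 1/Z
F(K) = 29/6 - K (F(K) = (5 - 1/6) - K = 29/6 - K)
Q = 1/3 (Q = (29/6 - 1*5)*(-2) = (29/6 - 5)*(-2) = -1/6*(-2) = 1/3 ≈ 0.33333)
P(m) = 8 - m
Q*P(4/((-1 + 3)**2)) = (8 - 4/((-1 + 3)**2))/3 = (8 - 4/(2**2))/3 = (8 - 4/4)/3 = (8 - 1*1)/3 = (8 - 1)/3 = (1/3)*7 = 7/3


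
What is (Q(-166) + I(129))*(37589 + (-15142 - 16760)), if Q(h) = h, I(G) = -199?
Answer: -2075755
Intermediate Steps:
(Q(-166) + I(129))*(37589 + (-15142 - 16760)) = (-166 - 199)*(37589 + (-15142 - 16760)) = -365*(37589 - 31902) = -365*5687 = -2075755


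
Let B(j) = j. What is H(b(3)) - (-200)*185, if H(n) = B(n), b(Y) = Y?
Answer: 37003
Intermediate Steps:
H(n) = n
H(b(3)) - (-200)*185 = 3 - (-200)*185 = 3 - 1*(-37000) = 3 + 37000 = 37003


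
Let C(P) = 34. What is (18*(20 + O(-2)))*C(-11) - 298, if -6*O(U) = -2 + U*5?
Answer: 13166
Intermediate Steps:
O(U) = ⅓ - 5*U/6 (O(U) = -(-2 + U*5)/6 = -(-2 + 5*U)/6 = ⅓ - 5*U/6)
(18*(20 + O(-2)))*C(-11) - 298 = (18*(20 + (⅓ - ⅚*(-2))))*34 - 298 = (18*(20 + (⅓ + 5/3)))*34 - 298 = (18*(20 + 2))*34 - 298 = (18*22)*34 - 298 = 396*34 - 298 = 13464 - 298 = 13166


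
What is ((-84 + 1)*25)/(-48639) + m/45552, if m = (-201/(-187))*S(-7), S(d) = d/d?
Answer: 5895030413/138105965712 ≈ 0.042685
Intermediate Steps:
S(d) = 1
m = 201/187 (m = -201/(-187)*1 = -201*(-1/187)*1 = (201/187)*1 = 201/187 ≈ 1.0749)
((-84 + 1)*25)/(-48639) + m/45552 = ((-84 + 1)*25)/(-48639) + (201/187)/45552 = -83*25*(-1/48639) + (201/187)*(1/45552) = -2075*(-1/48639) + 67/2839408 = 2075/48639 + 67/2839408 = 5895030413/138105965712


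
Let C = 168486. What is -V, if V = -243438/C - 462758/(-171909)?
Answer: -6019843541/4827376629 ≈ -1.2470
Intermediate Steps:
V = 6019843541/4827376629 (V = -243438/168486 - 462758/(-171909) = -243438*1/168486 - 462758*(-1/171909) = -40573/28081 + 462758/171909 = 6019843541/4827376629 ≈ 1.2470)
-V = -1*6019843541/4827376629 = -6019843541/4827376629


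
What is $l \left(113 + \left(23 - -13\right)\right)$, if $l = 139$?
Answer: $20711$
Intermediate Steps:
$l \left(113 + \left(23 - -13\right)\right) = 139 \left(113 + \left(23 - -13\right)\right) = 139 \left(113 + \left(23 + 13\right)\right) = 139 \left(113 + 36\right) = 139 \cdot 149 = 20711$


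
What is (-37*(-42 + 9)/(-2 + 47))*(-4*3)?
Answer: -1628/5 ≈ -325.60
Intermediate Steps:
(-37*(-42 + 9)/(-2 + 47))*(-4*3) = -(-1221)/45*(-12) = -37*(-11/15)*(-12) = (407/15)*(-12) = -1628/5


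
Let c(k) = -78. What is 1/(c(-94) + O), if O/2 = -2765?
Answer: -1/5608 ≈ -0.00017832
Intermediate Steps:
O = -5530 (O = 2*(-2765) = -5530)
1/(c(-94) + O) = 1/(-78 - 5530) = 1/(-5608) = -1/5608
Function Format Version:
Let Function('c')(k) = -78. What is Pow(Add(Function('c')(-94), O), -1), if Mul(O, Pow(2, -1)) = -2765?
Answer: Rational(-1, 5608) ≈ -0.00017832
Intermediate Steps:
O = -5530 (O = Mul(2, -2765) = -5530)
Pow(Add(Function('c')(-94), O), -1) = Pow(Add(-78, -5530), -1) = Pow(-5608, -1) = Rational(-1, 5608)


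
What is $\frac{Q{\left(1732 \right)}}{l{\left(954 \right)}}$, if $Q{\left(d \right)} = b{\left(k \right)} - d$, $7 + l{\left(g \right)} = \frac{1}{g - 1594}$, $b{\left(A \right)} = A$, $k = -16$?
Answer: $\frac{1118720}{4481} \approx 249.66$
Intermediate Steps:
$l{\left(g \right)} = -7 + \frac{1}{-1594 + g}$ ($l{\left(g \right)} = -7 + \frac{1}{g - 1594} = -7 + \frac{1}{-1594 + g}$)
$Q{\left(d \right)} = -16 - d$
$\frac{Q{\left(1732 \right)}}{l{\left(954 \right)}} = \frac{-16 - 1732}{\frac{1}{-1594 + 954} \left(11159 - 6678\right)} = \frac{-16 - 1732}{\frac{1}{-640} \left(11159 - 6678\right)} = - \frac{1748}{\left(- \frac{1}{640}\right) 4481} = - \frac{1748}{- \frac{4481}{640}} = \left(-1748\right) \left(- \frac{640}{4481}\right) = \frac{1118720}{4481}$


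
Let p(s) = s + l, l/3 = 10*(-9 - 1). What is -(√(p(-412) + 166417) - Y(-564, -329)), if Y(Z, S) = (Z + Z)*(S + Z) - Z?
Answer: 1007868 - √165705 ≈ 1.0075e+6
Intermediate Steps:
l = -300 (l = 3*(10*(-9 - 1)) = 3*(10*(-10)) = 3*(-100) = -300)
p(s) = -300 + s (p(s) = s - 300 = -300 + s)
Y(Z, S) = -Z + 2*Z*(S + Z) (Y(Z, S) = (2*Z)*(S + Z) - Z = 2*Z*(S + Z) - Z = -Z + 2*Z*(S + Z))
-(√(p(-412) + 166417) - Y(-564, -329)) = -(√((-300 - 412) + 166417) - (-564)*(-1 + 2*(-329) + 2*(-564))) = -(√(-712 + 166417) - (-564)*(-1 - 658 - 1128)) = -(√165705 - (-564)*(-1787)) = -(√165705 - 1*1007868) = -(√165705 - 1007868) = -(-1007868 + √165705) = 1007868 - √165705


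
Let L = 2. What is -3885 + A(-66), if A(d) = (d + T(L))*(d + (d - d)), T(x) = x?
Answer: 339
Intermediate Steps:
A(d) = d*(2 + d) (A(d) = (d + 2)*(d + (d - d)) = (2 + d)*(d + 0) = (2 + d)*d = d*(2 + d))
-3885 + A(-66) = -3885 - 66*(2 - 66) = -3885 - 66*(-64) = -3885 + 4224 = 339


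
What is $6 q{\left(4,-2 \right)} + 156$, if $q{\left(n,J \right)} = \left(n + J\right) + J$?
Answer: $156$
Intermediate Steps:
$q{\left(n,J \right)} = n + 2 J$ ($q{\left(n,J \right)} = \left(J + n\right) + J = n + 2 J$)
$6 q{\left(4,-2 \right)} + 156 = 6 \left(4 + 2 \left(-2\right)\right) + 156 = 6 \left(4 - 4\right) + 156 = 6 \cdot 0 + 156 = 0 + 156 = 156$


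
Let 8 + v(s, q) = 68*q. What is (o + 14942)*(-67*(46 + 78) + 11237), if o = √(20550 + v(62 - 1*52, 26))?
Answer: 43765118 + 2929*√22310 ≈ 4.4203e+7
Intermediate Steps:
v(s, q) = -8 + 68*q
o = √22310 (o = √(20550 + (-8 + 68*26)) = √(20550 + (-8 + 1768)) = √(20550 + 1760) = √22310 ≈ 149.37)
(o + 14942)*(-67*(46 + 78) + 11237) = (√22310 + 14942)*(-67*(46 + 78) + 11237) = (14942 + √22310)*(-67*124 + 11237) = (14942 + √22310)*(-8308 + 11237) = (14942 + √22310)*2929 = 43765118 + 2929*√22310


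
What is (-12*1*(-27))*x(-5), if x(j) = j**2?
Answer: 8100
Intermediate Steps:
(-12*1*(-27))*x(-5) = (-12*1*(-27))*(-5)**2 = -12*(-27)*25 = 324*25 = 8100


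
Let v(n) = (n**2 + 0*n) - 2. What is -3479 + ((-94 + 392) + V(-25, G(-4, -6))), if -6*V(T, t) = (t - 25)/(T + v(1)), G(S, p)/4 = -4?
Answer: -496277/156 ≈ -3181.3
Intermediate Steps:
v(n) = -2 + n**2 (v(n) = (n**2 + 0) - 2 = n**2 - 2 = -2 + n**2)
G(S, p) = -16 (G(S, p) = 4*(-4) = -16)
V(T, t) = -(-25 + t)/(6*(-1 + T)) (V(T, t) = -(t - 25)/(6*(T + (-2 + 1**2))) = -(-25 + t)/(6*(T + (-2 + 1))) = -(-25 + t)/(6*(T - 1)) = -(-25 + t)/(6*(-1 + T)))
-3479 + ((-94 + 392) + V(-25, G(-4, -6))) = -3479 + ((-94 + 392) + (25 - 1*(-16))/(6*(-1 - 25))) = -3479 + (298 + (1/6)*(25 + 16)/(-26)) = -3479 + (298 + (1/6)*(-1/26)*41) = -3479 + (298 - 41/156) = -3479 + 46447/156 = -496277/156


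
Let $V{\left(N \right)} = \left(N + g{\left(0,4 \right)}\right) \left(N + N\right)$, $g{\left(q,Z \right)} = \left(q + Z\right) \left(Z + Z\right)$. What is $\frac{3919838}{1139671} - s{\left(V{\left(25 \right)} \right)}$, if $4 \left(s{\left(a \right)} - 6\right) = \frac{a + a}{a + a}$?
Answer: $- \frac{985571}{350668} \approx -2.8106$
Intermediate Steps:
$g{\left(q,Z \right)} = 2 Z \left(Z + q\right)$ ($g{\left(q,Z \right)} = \left(Z + q\right) 2 Z = 2 Z \left(Z + q\right)$)
$V{\left(N \right)} = 2 N \left(32 + N\right)$ ($V{\left(N \right)} = \left(N + 2 \cdot 4 \left(4 + 0\right)\right) \left(N + N\right) = \left(N + 2 \cdot 4 \cdot 4\right) 2 N = \left(N + 32\right) 2 N = \left(32 + N\right) 2 N = 2 N \left(32 + N\right)$)
$s{\left(a \right)} = \frac{25}{4}$ ($s{\left(a \right)} = 6 + \frac{\left(a + a\right) \frac{1}{a + a}}{4} = 6 + \frac{2 a \frac{1}{2 a}}{4} = 6 + \frac{1}{4} \cdot 1 = 6 + \frac{1}{4} = \frac{25}{4}$)
$\frac{3919838}{1139671} - s{\left(V{\left(25 \right)} \right)} = \frac{3919838}{1139671} - \frac{25}{4} = 3919838 \cdot \frac{1}{1139671} - \frac{25}{4} = \frac{301526}{87667} - \frac{25}{4} = - \frac{985571}{350668}$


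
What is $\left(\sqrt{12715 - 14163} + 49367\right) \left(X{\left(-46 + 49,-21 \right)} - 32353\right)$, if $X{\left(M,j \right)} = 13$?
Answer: $-1596528780 - 64680 i \sqrt{362} \approx -1.5965 \cdot 10^{9} - 1.2306 \cdot 10^{6} i$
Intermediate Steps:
$\left(\sqrt{12715 - 14163} + 49367\right) \left(X{\left(-46 + 49,-21 \right)} - 32353\right) = \left(\sqrt{12715 - 14163} + 49367\right) \left(13 - 32353\right) = \left(\sqrt{-1448} + 49367\right) \left(-32340\right) = \left(2 i \sqrt{362} + 49367\right) \left(-32340\right) = \left(49367 + 2 i \sqrt{362}\right) \left(-32340\right) = -1596528780 - 64680 i \sqrt{362}$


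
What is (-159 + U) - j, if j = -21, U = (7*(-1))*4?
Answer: -166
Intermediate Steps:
U = -28 (U = -7*4 = -28)
(-159 + U) - j = (-159 - 28) - 1*(-21) = -187 + 21 = -166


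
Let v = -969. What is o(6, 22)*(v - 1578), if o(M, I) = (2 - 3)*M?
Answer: 15282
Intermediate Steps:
o(M, I) = -M
o(6, 22)*(v - 1578) = (-1*6)*(-969 - 1578) = -6*(-2547) = 15282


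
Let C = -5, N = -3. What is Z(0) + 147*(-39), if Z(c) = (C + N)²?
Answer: -5669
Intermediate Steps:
Z(c) = 64 (Z(c) = (-5 - 3)² = (-8)² = 64)
Z(0) + 147*(-39) = 64 + 147*(-39) = 64 - 5733 = -5669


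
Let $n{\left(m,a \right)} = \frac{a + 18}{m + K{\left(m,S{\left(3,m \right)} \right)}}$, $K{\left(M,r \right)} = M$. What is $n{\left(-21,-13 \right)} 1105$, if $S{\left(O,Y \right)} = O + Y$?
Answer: $- \frac{5525}{42} \approx -131.55$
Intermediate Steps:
$n{\left(m,a \right)} = \frac{18 + a}{2 m}$ ($n{\left(m,a \right)} = \frac{a + 18}{m + m} = \frac{18 + a}{2 m}$)
$n{\left(-21,-13 \right)} 1105 = \frac{18 - 13}{2 \left(-21\right)} 1105 = \frac{1}{2} \left(- \frac{1}{21}\right) 5 \cdot 1105 = \left(- \frac{5}{42}\right) 1105 = - \frac{5525}{42}$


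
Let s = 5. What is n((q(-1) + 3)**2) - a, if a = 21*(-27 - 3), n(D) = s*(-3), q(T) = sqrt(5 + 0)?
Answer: 615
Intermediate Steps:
q(T) = sqrt(5)
n(D) = -15 (n(D) = 5*(-3) = -15)
a = -630 (a = 21*(-30) = -630)
n((q(-1) + 3)**2) - a = -15 - 1*(-630) = -15 + 630 = 615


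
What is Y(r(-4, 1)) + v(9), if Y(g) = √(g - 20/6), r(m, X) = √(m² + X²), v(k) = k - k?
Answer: √(-30 + 9*√17)/3 ≈ 0.88869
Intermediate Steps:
v(k) = 0
r(m, X) = √(X² + m²)
Y(g) = √(-10/3 + g) (Y(g) = √(g - 20*⅙) = √(g - 10/3) = √(-10/3 + g))
Y(r(-4, 1)) + v(9) = √(-30 + 9*√(1² + (-4)²))/3 + 0 = √(-30 + 9*√(1 + 16))/3 + 0 = √(-30 + 9*√17)/3 + 0 = √(-30 + 9*√17)/3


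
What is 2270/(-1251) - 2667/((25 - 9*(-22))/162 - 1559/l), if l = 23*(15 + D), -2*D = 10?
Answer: 30964504765/62946567 ≈ 491.92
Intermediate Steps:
D = -5 (D = -½*10 = -5)
l = 230 (l = 23*(15 - 5) = 23*10 = 230)
2270/(-1251) - 2667/((25 - 9*(-22))/162 - 1559/l) = 2270/(-1251) - 2667/((25 - 9*(-22))/162 - 1559/230) = 2270*(-1/1251) - 2667/((25 + 198)*(1/162) - 1559*1/230) = -2270/1251 - 2667/(223*(1/162) - 1559/230) = -2270/1251 - 2667/(223/162 - 1559/230) = -2270/1251 - 2667/(-50317/9315) = -2270/1251 - 2667*(-9315/50317) = -2270/1251 + 24843105/50317 = 30964504765/62946567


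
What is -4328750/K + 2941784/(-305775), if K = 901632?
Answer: -662671687123/45949420800 ≈ -14.422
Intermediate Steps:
-4328750/K + 2941784/(-305775) = -4328750/901632 + 2941784/(-305775) = -4328750*1/901632 + 2941784*(-1/305775) = -2164375/450816 - 2941784/305775 = -662671687123/45949420800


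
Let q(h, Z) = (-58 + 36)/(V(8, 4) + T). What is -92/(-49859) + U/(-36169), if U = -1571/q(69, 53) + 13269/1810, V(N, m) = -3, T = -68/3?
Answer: 256147413121/4896095714265 ≈ 0.052317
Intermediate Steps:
T = -68/3 (T = -68*1/3 = -68/3 ≈ -22.667)
q(h, Z) = 6/7 (q(h, Z) = (-58 + 36)/(-3 - 68/3) = -22/(-77/3) = -22*(-3/77) = 6/7)
U = -4956239/2715 (U = -1571/6/7 + 13269/1810 = -1571*7/6 + 13269*(1/1810) = -10997/6 + 13269/1810 = -4956239/2715 ≈ -1825.5)
-92/(-49859) + U/(-36169) = -92/(-49859) - 4956239/2715/(-36169) = -92*(-1/49859) - 4956239/2715*(-1/36169) = 92/49859 + 4956239/98198835 = 256147413121/4896095714265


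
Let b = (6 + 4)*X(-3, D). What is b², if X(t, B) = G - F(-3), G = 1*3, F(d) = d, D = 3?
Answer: 3600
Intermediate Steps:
G = 3
X(t, B) = 6 (X(t, B) = 3 - 1*(-3) = 3 + 3 = 6)
b = 60 (b = (6 + 4)*6 = 10*6 = 60)
b² = 60² = 3600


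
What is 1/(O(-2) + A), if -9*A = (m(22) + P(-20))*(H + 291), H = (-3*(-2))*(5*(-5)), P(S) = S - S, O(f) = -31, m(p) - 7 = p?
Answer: -3/1456 ≈ -0.0020604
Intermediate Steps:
m(p) = 7 + p
P(S) = 0
H = -150 (H = 6*(-25) = -150)
A = -1363/3 (A = -((7 + 22) + 0)*(-150 + 291)/9 = -(29 + 0)*141/9 = -29*141/9 = -1/9*4089 = -1363/3 ≈ -454.33)
1/(O(-2) + A) = 1/(-31 - 1363/3) = 1/(-1456/3) = -3/1456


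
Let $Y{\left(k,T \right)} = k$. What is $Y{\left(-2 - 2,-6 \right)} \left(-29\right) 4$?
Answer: $464$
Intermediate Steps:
$Y{\left(-2 - 2,-6 \right)} \left(-29\right) 4 = \left(-2 - 2\right) \left(-29\right) 4 = \left(-4\right) \left(-29\right) 4 = 116 \cdot 4 = 464$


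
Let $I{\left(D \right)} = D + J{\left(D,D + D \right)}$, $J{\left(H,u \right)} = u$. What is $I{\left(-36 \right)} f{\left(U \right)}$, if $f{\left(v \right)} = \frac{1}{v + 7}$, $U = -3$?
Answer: $-27$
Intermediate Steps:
$I{\left(D \right)} = 3 D$ ($I{\left(D \right)} = D + \left(D + D\right) = D + 2 D = 3 D$)
$f{\left(v \right)} = \frac{1}{7 + v}$
$I{\left(-36 \right)} f{\left(U \right)} = \frac{3 \left(-36\right)}{7 - 3} = - \frac{108}{4} = \left(-108\right) \frac{1}{4} = -27$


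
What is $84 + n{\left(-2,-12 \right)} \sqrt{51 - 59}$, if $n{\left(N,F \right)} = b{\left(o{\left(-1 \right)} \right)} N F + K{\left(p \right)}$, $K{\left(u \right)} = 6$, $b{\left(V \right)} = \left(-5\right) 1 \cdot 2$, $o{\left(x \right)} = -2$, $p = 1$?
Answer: $84 - 468 i \sqrt{2} \approx 84.0 - 661.85 i$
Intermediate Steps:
$b{\left(V \right)} = -10$ ($b{\left(V \right)} = \left(-5\right) 2 = -10$)
$n{\left(N,F \right)} = 6 - 10 F N$ ($n{\left(N,F \right)} = - 10 N F + 6 = - 10 F N + 6 = 6 - 10 F N$)
$84 + n{\left(-2,-12 \right)} \sqrt{51 - 59} = 84 + \left(6 - \left(-120\right) \left(-2\right)\right) \sqrt{51 - 59} = 84 + \left(6 - 240\right) \sqrt{-8} = 84 - 234 \cdot 2 i \sqrt{2} = 84 - 468 i \sqrt{2}$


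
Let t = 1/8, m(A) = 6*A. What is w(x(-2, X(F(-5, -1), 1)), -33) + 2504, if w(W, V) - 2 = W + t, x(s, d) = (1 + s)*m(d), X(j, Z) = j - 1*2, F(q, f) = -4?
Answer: 20337/8 ≈ 2542.1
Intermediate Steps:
X(j, Z) = -2 + j (X(j, Z) = j - 2 = -2 + j)
x(s, d) = 6*d*(1 + s) (x(s, d) = (1 + s)*(6*d) = 6*d*(1 + s))
t = ⅛ ≈ 0.12500
w(W, V) = 17/8 + W (w(W, V) = 2 + (W + ⅛) = 2 + (⅛ + W) = 17/8 + W)
w(x(-2, X(F(-5, -1), 1)), -33) + 2504 = (17/8 + 6*(-2 - 4)*(1 - 2)) + 2504 = (17/8 + 6*(-6)*(-1)) + 2504 = (17/8 + 36) + 2504 = 305/8 + 2504 = 20337/8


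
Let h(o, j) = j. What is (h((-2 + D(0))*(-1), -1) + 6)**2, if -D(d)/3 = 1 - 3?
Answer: 25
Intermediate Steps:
D(d) = 6 (D(d) = -3*(1 - 3) = -3*(-2) = 6)
(h((-2 + D(0))*(-1), -1) + 6)**2 = (-1 + 6)**2 = 5**2 = 25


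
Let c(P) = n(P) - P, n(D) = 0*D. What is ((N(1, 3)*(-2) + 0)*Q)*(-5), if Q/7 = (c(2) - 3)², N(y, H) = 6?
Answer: 10500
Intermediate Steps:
n(D) = 0
c(P) = -P (c(P) = 0 - P = -P)
Q = 175 (Q = 7*(-1*2 - 3)² = 7*(-2 - 3)² = 7*(-5)² = 7*25 = 175)
((N(1, 3)*(-2) + 0)*Q)*(-5) = ((6*(-2) + 0)*175)*(-5) = ((-12 + 0)*175)*(-5) = -12*175*(-5) = -2100*(-5) = 10500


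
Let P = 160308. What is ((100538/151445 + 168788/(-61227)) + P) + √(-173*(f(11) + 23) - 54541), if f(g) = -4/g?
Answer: 1486440213030086/9272523015 + 2*I*√1768327/11 ≈ 1.6031e+5 + 241.78*I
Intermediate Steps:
((100538/151445 + 168788/(-61227)) + P) + √(-173*(f(11) + 23) - 54541) = ((100538/151445 + 168788/(-61227)) + 160308) + √(-173*(-4/11 + 23) - 54541) = ((100538*(1/151445) + 168788*(-1/61227)) + 160308) + √(-173*(-4*1/11 + 23) - 54541) = ((100538/151445 - 168788/61227) + 160308) + √(-173*(-4/11 + 23) - 54541) = (-19406458534/9272523015 + 160308) + √(-173*249/11 - 54541) = 1486440213030086/9272523015 + √(-43077/11 - 54541) = 1486440213030086/9272523015 + √(-643028/11) = 1486440213030086/9272523015 + 2*I*√1768327/11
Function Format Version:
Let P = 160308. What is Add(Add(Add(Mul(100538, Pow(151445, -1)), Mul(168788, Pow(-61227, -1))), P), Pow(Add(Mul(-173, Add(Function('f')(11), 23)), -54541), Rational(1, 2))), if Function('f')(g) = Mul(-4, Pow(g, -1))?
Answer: Add(Rational(1486440213030086, 9272523015), Mul(Rational(2, 11), I, Pow(1768327, Rational(1, 2)))) ≈ Add(1.6031e+5, Mul(241.78, I))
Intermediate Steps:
Add(Add(Add(Mul(100538, Pow(151445, -1)), Mul(168788, Pow(-61227, -1))), P), Pow(Add(Mul(-173, Add(Function('f')(11), 23)), -54541), Rational(1, 2))) = Add(Add(Add(Mul(100538, Pow(151445, -1)), Mul(168788, Pow(-61227, -1))), 160308), Pow(Add(Mul(-173, Add(Mul(-4, Pow(11, -1)), 23)), -54541), Rational(1, 2))) = Add(Add(Add(Mul(100538, Rational(1, 151445)), Mul(168788, Rational(-1, 61227))), 160308), Pow(Add(Mul(-173, Add(Mul(-4, Rational(1, 11)), 23)), -54541), Rational(1, 2))) = Add(Add(Add(Rational(100538, 151445), Rational(-168788, 61227)), 160308), Pow(Add(Mul(-173, Add(Rational(-4, 11), 23)), -54541), Rational(1, 2))) = Add(Add(Rational(-19406458534, 9272523015), 160308), Pow(Add(Mul(-173, Rational(249, 11)), -54541), Rational(1, 2))) = Add(Rational(1486440213030086, 9272523015), Pow(Add(Rational(-43077, 11), -54541), Rational(1, 2))) = Add(Rational(1486440213030086, 9272523015), Pow(Rational(-643028, 11), Rational(1, 2))) = Add(Rational(1486440213030086, 9272523015), Mul(Rational(2, 11), I, Pow(1768327, Rational(1, 2))))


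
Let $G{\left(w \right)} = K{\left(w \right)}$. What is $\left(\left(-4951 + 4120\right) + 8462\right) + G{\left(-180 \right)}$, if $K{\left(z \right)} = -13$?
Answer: $7618$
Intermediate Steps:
$G{\left(w \right)} = -13$
$\left(\left(-4951 + 4120\right) + 8462\right) + G{\left(-180 \right)} = \left(\left(-4951 + 4120\right) + 8462\right) - 13 = \left(-831 + 8462\right) - 13 = 7631 - 13 = 7618$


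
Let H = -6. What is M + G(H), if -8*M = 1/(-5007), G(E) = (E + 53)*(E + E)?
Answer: -22591583/40056 ≈ -564.00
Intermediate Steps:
G(E) = 2*E*(53 + E) (G(E) = (53 + E)*(2*E) = 2*E*(53 + E))
M = 1/40056 (M = -⅛/(-5007) = -⅛*(-1/5007) = 1/40056 ≈ 2.4965e-5)
M + G(H) = 1/40056 + 2*(-6)*(53 - 6) = 1/40056 + 2*(-6)*47 = 1/40056 - 564 = -22591583/40056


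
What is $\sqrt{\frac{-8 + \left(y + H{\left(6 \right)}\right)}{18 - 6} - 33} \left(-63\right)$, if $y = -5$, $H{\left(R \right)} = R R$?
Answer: $- \frac{21 i \sqrt{1119}}{2} \approx - 351.24 i$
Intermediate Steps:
$H{\left(R \right)} = R^{2}$
$\sqrt{\frac{-8 + \left(y + H{\left(6 \right)}\right)}{18 - 6} - 33} \left(-63\right) = \sqrt{\frac{-8 - \left(5 - 6^{2}\right)}{18 - 6} - 33} \left(-63\right) = \sqrt{\frac{-8 + \left(-5 + 36\right)}{12} - 33} \left(-63\right) = \sqrt{\left(-8 + 31\right) \frac{1}{12} - 33} \left(-63\right) = \sqrt{23 \cdot \frac{1}{12} - 33} \left(-63\right) = \sqrt{\frac{23}{12} - 33} \left(-63\right) = \sqrt{- \frac{373}{12}} \left(-63\right) = \frac{i \sqrt{1119}}{6} \left(-63\right) = - \frac{21 i \sqrt{1119}}{2}$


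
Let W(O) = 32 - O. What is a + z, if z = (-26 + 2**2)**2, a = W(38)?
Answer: 478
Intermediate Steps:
a = -6 (a = 32 - 1*38 = 32 - 38 = -6)
z = 484 (z = (-26 + 4)**2 = (-22)**2 = 484)
a + z = -6 + 484 = 478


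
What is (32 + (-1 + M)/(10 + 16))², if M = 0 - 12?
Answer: 3969/4 ≈ 992.25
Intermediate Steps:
M = -12
(32 + (-1 + M)/(10 + 16))² = (32 + (-1 - 12)/(10 + 16))² = (32 - 13/26)² = (32 - 13*1/26)² = (32 - ½)² = (63/2)² = 3969/4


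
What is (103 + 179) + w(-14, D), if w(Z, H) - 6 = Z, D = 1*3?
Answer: 274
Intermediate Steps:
D = 3
w(Z, H) = 6 + Z
(103 + 179) + w(-14, D) = (103 + 179) + (6 - 14) = 282 - 8 = 274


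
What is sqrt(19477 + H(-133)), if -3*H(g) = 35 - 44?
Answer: 2*sqrt(4870) ≈ 139.57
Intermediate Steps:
H(g) = 3 (H(g) = -(35 - 44)/3 = -1/3*(-9) = 3)
sqrt(19477 + H(-133)) = sqrt(19477 + 3) = sqrt(19480) = 2*sqrt(4870)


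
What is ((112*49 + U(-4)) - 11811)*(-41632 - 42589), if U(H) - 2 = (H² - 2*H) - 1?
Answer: 530423858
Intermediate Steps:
U(H) = 1 + H² - 2*H (U(H) = 2 + ((H² - 2*H) - 1) = 2 + (-1 + H² - 2*H) = 1 + H² - 2*H)
((112*49 + U(-4)) - 11811)*(-41632 - 42589) = ((112*49 + (1 + (-4)² - 2*(-4))) - 11811)*(-41632 - 42589) = ((5488 + (1 + 16 + 8)) - 11811)*(-84221) = ((5488 + 25) - 11811)*(-84221) = (5513 - 11811)*(-84221) = -6298*(-84221) = 530423858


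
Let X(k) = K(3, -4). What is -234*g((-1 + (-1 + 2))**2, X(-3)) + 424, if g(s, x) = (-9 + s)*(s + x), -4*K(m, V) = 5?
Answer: -4417/2 ≈ -2208.5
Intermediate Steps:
K(m, V) = -5/4 (K(m, V) = -1/4*5 = -5/4)
X(k) = -5/4
-234*g((-1 + (-1 + 2))**2, X(-3)) + 424 = -234*(((-1 + (-1 + 2))**2)**2 - 9*(-1 + (-1 + 2))**2 - 9*(-5/4) + (-1 + (-1 + 2))**2*(-5/4)) + 424 = -234*(((-1 + 1)**2)**2 - 9*(-1 + 1)**2 + 45/4 + (-1 + 1)**2*(-5/4)) + 424 = -234*((0**2)**2 - 9*0**2 + 45/4 + 0**2*(-5/4)) + 424 = -234*(0**2 - 9*0 + 45/4 + 0*(-5/4)) + 424 = -234*(0 + 0 + 45/4 + 0) + 424 = -234*45/4 + 424 = -5265/2 + 424 = -4417/2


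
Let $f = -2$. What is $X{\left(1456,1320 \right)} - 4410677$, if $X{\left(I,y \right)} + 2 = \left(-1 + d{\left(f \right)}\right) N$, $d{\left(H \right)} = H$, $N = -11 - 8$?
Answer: $-4410622$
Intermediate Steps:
$N = -19$
$X{\left(I,y \right)} = 55$ ($X{\left(I,y \right)} = -2 + \left(-1 - 2\right) \left(-19\right) = -2 - -57 = -2 + 57 = 55$)
$X{\left(1456,1320 \right)} - 4410677 = 55 - 4410677 = -4410622$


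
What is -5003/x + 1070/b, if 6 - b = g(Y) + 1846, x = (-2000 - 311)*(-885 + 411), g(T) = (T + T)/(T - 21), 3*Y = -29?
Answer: -18113292029/30915869322 ≈ -0.58589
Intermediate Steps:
Y = -29/3 (Y = (⅓)*(-29) = -29/3 ≈ -9.6667)
g(T) = 2*T/(-21 + T) (g(T) = (2*T)/(-21 + T) = 2*T/(-21 + T))
x = 1095414 (x = -2311*(-474) = 1095414)
b = -84669/46 (b = 6 - (2*(-29/3)/(-21 - 29/3) + 1846) = 6 - (2*(-29/3)/(-92/3) + 1846) = 6 - (2*(-29/3)*(-3/92) + 1846) = 6 - (29/46 + 1846) = 6 - 1*84945/46 = 6 - 84945/46 = -84669/46 ≈ -1840.6)
-5003/x + 1070/b = -5003/1095414 + 1070/(-84669/46) = -5003*1/1095414 + 1070*(-46/84669) = -5003/1095414 - 49220/84669 = -18113292029/30915869322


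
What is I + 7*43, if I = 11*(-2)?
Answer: 279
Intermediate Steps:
I = -22
I + 7*43 = -22 + 7*43 = -22 + 301 = 279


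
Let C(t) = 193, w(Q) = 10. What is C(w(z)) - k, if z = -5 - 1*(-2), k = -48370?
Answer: 48563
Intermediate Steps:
z = -3 (z = -5 + 2 = -3)
C(w(z)) - k = 193 - 1*(-48370) = 193 + 48370 = 48563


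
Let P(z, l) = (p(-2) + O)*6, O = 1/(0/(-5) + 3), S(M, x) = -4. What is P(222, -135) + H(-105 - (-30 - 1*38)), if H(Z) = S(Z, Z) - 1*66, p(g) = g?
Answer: -80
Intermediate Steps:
O = ⅓ (O = 1/(0*(-⅕) + 3) = 1/(0 + 3) = 1/3 = ⅓ ≈ 0.33333)
P(z, l) = -10 (P(z, l) = (-2 + ⅓)*6 = -5/3*6 = -10)
H(Z) = -70 (H(Z) = -4 - 1*66 = -4 - 66 = -70)
P(222, -135) + H(-105 - (-30 - 1*38)) = -10 - 70 = -80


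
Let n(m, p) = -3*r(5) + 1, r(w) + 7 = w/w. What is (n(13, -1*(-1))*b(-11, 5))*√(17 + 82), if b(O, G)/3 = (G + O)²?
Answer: 6156*√11 ≈ 20417.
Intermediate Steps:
r(w) = -6 (r(w) = -7 + w/w = -7 + 1 = -6)
b(O, G) = 3*(G + O)²
n(m, p) = 19 (n(m, p) = -3*(-6) + 1 = 18 + 1 = 19)
(n(13, -1*(-1))*b(-11, 5))*√(17 + 82) = (19*(3*(5 - 11)²))*√(17 + 82) = (19*(3*(-6)²))*√99 = (19*(3*36))*(3*√11) = (19*108)*(3*√11) = 2052*(3*√11) = 6156*√11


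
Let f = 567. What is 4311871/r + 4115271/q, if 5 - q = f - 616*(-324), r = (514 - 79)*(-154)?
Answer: -284671434364/3351945135 ≈ -84.927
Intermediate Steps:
r = -66990 (r = 435*(-154) = -66990)
q = -200146 (q = 5 - (567 - 616*(-324)) = 5 - (567 + 199584) = 5 - 1*200151 = 5 - 200151 = -200146)
4311871/r + 4115271/q = 4311871/(-66990) + 4115271/(-200146) = 4311871*(-1/66990) + 4115271*(-1/200146) = -4311871/66990 - 4115271/200146 = -284671434364/3351945135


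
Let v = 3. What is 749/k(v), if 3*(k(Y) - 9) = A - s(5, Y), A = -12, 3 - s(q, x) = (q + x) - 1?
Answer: 2247/19 ≈ 118.26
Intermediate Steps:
s(q, x) = 4 - q - x (s(q, x) = 3 - ((q + x) - 1) = 3 - (-1 + q + x) = 3 + (1 - q - x) = 4 - q - x)
k(Y) = 16/3 + Y/3 (k(Y) = 9 + (-12 - (4 - 1*5 - Y))/3 = 9 + (-12 - (4 - 5 - Y))/3 = 9 + (-12 - (-1 - Y))/3 = 9 + (-12 + (1 + Y))/3 = 9 + (-11 + Y)/3 = 9 + (-11/3 + Y/3) = 16/3 + Y/3)
749/k(v) = 749/(16/3 + (⅓)*3) = 749/(16/3 + 1) = 749/(19/3) = 749*(3/19) = 2247/19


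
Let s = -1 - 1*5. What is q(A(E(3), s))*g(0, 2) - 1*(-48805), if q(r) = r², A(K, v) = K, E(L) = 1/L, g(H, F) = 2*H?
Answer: 48805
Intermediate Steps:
s = -6 (s = -1 - 5 = -6)
q(A(E(3), s))*g(0, 2) - 1*(-48805) = (1/3)²*(2*0) - 1*(-48805) = (⅓)²*0 + 48805 = (⅑)*0 + 48805 = 0 + 48805 = 48805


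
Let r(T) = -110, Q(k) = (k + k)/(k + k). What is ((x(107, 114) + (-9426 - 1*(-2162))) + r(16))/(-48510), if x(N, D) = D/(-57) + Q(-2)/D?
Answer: 840863/5530140 ≈ 0.15205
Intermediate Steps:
Q(k) = 1 (Q(k) = (2*k)/((2*k)) = (2*k)*(1/(2*k)) = 1)
x(N, D) = 1/D - D/57 (x(N, D) = D/(-57) + 1/D = D*(-1/57) + 1/D = -D/57 + 1/D = 1/D - D/57)
((x(107, 114) + (-9426 - 1*(-2162))) + r(16))/(-48510) = (((1/114 - 1/57*114) + (-9426 - 1*(-2162))) - 110)/(-48510) = (((1/114 - 2) + (-9426 + 2162)) - 110)*(-1/48510) = ((-227/114 - 7264) - 110)*(-1/48510) = (-828323/114 - 110)*(-1/48510) = -840863/114*(-1/48510) = 840863/5530140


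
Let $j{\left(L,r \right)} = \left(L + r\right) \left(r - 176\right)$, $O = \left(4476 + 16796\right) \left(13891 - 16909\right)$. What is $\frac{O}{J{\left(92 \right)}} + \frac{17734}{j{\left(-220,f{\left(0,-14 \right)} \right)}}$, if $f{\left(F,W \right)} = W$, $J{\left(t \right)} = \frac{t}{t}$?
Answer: $- \frac{1427141449213}{22230} \approx -6.4199 \cdot 10^{7}$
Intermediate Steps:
$O = -64198896$ ($O = 21272 \left(-3018\right) = -64198896$)
$J{\left(t \right)} = 1$
$j{\left(L,r \right)} = \left(-176 + r\right) \left(L + r\right)$ ($j{\left(L,r \right)} = \left(L + r\right) \left(-176 + r\right) = \left(-176 + r\right) \left(L + r\right)$)
$\frac{O}{J{\left(92 \right)}} + \frac{17734}{j{\left(-220,f{\left(0,-14 \right)} \right)}} = - \frac{64198896}{1} + \frac{17734}{\left(-14\right)^{2} - -38720 - -2464 - -3080} = \left(-64198896\right) 1 + \frac{17734}{196 + 38720 + 2464 + 3080} = -64198896 + \frac{17734}{44460} = -64198896 + 17734 \cdot \frac{1}{44460} = -64198896 + \frac{8867}{22230} = - \frac{1427141449213}{22230}$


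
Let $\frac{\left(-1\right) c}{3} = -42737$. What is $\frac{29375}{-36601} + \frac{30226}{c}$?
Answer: $- \frac{2659896299}{4692650811} \approx -0.56682$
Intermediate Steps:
$c = 128211$ ($c = \left(-3\right) \left(-42737\right) = 128211$)
$\frac{29375}{-36601} + \frac{30226}{c} = \frac{29375}{-36601} + \frac{30226}{128211} = 29375 \left(- \frac{1}{36601}\right) + 30226 \cdot \frac{1}{128211} = - \frac{29375}{36601} + \frac{30226}{128211} = - \frac{2659896299}{4692650811}$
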